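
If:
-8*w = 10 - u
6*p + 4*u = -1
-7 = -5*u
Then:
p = -11/10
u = 7/5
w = -43/40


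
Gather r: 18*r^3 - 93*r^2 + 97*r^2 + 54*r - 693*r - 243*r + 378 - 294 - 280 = 18*r^3 + 4*r^2 - 882*r - 196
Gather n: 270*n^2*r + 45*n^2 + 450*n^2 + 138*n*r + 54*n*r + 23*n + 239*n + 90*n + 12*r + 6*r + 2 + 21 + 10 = n^2*(270*r + 495) + n*(192*r + 352) + 18*r + 33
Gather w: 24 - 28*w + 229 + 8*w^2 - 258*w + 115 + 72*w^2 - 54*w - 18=80*w^2 - 340*w + 350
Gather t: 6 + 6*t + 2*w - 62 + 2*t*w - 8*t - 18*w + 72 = t*(2*w - 2) - 16*w + 16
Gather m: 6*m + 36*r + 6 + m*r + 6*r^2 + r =m*(r + 6) + 6*r^2 + 37*r + 6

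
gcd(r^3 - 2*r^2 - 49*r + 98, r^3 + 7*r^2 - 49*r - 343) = r^2 - 49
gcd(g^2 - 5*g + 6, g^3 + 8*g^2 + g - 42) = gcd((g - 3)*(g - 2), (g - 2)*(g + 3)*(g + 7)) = g - 2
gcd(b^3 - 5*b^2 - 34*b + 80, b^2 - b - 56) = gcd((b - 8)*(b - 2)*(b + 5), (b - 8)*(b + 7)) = b - 8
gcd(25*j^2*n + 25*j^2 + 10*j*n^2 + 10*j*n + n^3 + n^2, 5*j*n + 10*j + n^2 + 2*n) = 5*j + n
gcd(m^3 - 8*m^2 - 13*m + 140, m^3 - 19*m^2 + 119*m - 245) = m^2 - 12*m + 35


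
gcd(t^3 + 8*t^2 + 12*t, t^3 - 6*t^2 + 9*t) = t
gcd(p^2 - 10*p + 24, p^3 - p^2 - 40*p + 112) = p - 4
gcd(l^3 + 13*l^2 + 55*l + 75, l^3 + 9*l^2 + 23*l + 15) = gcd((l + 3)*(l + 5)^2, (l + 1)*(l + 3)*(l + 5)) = l^2 + 8*l + 15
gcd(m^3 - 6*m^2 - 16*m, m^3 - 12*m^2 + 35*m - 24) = m - 8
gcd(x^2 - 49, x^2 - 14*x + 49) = x - 7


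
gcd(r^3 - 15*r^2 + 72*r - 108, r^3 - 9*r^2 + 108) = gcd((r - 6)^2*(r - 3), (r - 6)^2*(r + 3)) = r^2 - 12*r + 36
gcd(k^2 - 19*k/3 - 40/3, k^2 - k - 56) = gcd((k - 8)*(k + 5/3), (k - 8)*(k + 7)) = k - 8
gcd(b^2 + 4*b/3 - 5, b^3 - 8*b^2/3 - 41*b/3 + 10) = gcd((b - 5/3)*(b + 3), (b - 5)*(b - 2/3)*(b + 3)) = b + 3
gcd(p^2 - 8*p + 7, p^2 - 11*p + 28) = p - 7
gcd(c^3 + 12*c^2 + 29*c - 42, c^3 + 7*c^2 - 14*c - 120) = c + 6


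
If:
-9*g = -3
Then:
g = 1/3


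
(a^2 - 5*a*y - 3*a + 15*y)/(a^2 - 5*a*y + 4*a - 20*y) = (a - 3)/(a + 4)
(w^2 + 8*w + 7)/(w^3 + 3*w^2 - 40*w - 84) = (w + 1)/(w^2 - 4*w - 12)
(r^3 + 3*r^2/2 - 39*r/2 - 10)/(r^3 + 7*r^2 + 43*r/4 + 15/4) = 2*(r - 4)/(2*r + 3)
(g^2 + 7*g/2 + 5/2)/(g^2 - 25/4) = 2*(g + 1)/(2*g - 5)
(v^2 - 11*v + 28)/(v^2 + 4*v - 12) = (v^2 - 11*v + 28)/(v^2 + 4*v - 12)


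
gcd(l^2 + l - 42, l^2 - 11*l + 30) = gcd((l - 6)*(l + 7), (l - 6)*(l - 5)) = l - 6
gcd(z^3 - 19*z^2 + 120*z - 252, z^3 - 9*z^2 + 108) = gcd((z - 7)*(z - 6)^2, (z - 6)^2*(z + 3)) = z^2 - 12*z + 36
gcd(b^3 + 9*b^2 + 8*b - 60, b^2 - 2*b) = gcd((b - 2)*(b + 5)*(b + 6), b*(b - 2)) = b - 2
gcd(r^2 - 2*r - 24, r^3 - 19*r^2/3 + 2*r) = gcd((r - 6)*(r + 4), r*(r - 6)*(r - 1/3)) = r - 6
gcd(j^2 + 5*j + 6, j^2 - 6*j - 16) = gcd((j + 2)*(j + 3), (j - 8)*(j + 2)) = j + 2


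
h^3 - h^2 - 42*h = h*(h - 7)*(h + 6)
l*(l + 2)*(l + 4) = l^3 + 6*l^2 + 8*l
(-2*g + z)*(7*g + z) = -14*g^2 + 5*g*z + z^2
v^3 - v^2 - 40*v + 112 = (v - 4)^2*(v + 7)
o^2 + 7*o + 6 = (o + 1)*(o + 6)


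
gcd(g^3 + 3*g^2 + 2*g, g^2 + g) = g^2 + g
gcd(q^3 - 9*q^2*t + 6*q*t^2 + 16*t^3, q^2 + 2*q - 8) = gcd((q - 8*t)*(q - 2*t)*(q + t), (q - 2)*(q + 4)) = 1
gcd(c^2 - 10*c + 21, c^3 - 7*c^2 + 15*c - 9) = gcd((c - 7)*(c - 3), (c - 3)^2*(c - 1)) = c - 3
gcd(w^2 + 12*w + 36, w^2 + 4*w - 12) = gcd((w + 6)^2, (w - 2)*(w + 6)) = w + 6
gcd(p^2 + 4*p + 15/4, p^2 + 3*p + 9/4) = p + 3/2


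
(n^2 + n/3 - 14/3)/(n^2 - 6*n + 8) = (n + 7/3)/(n - 4)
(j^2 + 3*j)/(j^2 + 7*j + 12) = j/(j + 4)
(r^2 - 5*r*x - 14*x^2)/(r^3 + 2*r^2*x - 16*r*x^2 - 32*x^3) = (-r + 7*x)/(-r^2 + 16*x^2)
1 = 1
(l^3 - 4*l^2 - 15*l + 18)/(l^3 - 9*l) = (l^2 - 7*l + 6)/(l*(l - 3))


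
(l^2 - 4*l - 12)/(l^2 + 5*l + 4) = (l^2 - 4*l - 12)/(l^2 + 5*l + 4)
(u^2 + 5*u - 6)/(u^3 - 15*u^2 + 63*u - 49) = (u + 6)/(u^2 - 14*u + 49)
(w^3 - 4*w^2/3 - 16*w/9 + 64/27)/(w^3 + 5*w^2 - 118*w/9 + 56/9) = (9*w^2 - 16)/(3*(3*w^2 + 19*w - 14))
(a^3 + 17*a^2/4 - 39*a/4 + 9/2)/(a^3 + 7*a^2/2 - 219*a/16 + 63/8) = 4*(a - 1)/(4*a - 7)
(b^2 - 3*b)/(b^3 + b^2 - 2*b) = (b - 3)/(b^2 + b - 2)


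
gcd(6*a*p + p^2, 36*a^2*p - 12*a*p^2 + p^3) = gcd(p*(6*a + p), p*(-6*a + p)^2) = p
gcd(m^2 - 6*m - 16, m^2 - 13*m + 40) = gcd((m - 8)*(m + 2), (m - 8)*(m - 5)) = m - 8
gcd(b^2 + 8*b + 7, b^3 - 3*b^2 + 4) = b + 1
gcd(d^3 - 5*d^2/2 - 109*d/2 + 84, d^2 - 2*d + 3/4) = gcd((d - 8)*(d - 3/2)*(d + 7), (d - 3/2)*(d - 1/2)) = d - 3/2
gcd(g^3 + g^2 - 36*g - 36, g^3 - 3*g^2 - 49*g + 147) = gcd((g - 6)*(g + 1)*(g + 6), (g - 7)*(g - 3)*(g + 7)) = 1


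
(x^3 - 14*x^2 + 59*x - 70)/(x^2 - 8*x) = (x^3 - 14*x^2 + 59*x - 70)/(x*(x - 8))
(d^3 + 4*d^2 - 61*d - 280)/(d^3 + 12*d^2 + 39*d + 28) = (d^2 - 3*d - 40)/(d^2 + 5*d + 4)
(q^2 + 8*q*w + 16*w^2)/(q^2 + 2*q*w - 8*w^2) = (q + 4*w)/(q - 2*w)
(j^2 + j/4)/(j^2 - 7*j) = (j + 1/4)/(j - 7)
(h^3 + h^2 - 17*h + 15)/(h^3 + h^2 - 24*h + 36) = (h^2 + 4*h - 5)/(h^2 + 4*h - 12)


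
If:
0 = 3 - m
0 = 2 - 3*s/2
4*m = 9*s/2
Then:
No Solution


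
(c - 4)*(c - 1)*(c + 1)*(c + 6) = c^4 + 2*c^3 - 25*c^2 - 2*c + 24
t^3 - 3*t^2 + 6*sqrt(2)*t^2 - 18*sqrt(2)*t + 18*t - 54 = (t - 3)*(t + 3*sqrt(2))^2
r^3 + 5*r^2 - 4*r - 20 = (r - 2)*(r + 2)*(r + 5)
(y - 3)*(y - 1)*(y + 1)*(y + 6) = y^4 + 3*y^3 - 19*y^2 - 3*y + 18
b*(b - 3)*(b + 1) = b^3 - 2*b^2 - 3*b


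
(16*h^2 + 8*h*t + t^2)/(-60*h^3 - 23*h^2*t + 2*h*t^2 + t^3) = (4*h + t)/(-15*h^2 - 2*h*t + t^2)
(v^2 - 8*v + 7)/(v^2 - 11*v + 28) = (v - 1)/(v - 4)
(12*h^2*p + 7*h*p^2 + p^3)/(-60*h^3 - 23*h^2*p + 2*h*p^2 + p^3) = p/(-5*h + p)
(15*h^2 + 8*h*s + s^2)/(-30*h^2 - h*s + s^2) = (3*h + s)/(-6*h + s)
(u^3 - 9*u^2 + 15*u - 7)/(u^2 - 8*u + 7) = u - 1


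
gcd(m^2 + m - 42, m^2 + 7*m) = m + 7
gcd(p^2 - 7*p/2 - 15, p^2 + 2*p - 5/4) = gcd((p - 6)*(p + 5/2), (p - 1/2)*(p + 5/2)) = p + 5/2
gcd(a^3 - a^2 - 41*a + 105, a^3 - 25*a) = a - 5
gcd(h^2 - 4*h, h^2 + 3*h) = h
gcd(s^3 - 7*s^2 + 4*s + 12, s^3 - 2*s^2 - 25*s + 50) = s - 2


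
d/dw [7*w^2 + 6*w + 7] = 14*w + 6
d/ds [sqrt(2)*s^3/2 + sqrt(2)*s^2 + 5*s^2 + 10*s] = 3*sqrt(2)*s^2/2 + 2*sqrt(2)*s + 10*s + 10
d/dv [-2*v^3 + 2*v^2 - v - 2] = -6*v^2 + 4*v - 1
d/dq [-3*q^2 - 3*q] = -6*q - 3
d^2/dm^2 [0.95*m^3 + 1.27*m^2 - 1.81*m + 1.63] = 5.7*m + 2.54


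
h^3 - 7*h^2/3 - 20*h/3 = h*(h - 4)*(h + 5/3)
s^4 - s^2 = s^2*(s - 1)*(s + 1)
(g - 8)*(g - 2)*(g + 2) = g^3 - 8*g^2 - 4*g + 32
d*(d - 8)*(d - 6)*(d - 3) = d^4 - 17*d^3 + 90*d^2 - 144*d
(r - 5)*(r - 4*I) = r^2 - 5*r - 4*I*r + 20*I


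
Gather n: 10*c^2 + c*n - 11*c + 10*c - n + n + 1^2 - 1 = 10*c^2 + c*n - c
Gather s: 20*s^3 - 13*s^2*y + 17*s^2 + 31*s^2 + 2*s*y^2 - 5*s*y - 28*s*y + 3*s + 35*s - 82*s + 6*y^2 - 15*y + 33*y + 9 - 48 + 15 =20*s^3 + s^2*(48 - 13*y) + s*(2*y^2 - 33*y - 44) + 6*y^2 + 18*y - 24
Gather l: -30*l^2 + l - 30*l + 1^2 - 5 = -30*l^2 - 29*l - 4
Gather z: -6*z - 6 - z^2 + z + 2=-z^2 - 5*z - 4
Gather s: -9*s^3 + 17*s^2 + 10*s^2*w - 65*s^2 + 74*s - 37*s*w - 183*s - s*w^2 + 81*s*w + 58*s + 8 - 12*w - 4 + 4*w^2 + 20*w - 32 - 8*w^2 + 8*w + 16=-9*s^3 + s^2*(10*w - 48) + s*(-w^2 + 44*w - 51) - 4*w^2 + 16*w - 12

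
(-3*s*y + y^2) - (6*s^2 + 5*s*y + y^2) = -6*s^2 - 8*s*y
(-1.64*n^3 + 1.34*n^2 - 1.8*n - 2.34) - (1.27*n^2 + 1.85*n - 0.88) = -1.64*n^3 + 0.0700000000000001*n^2 - 3.65*n - 1.46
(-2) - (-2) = 0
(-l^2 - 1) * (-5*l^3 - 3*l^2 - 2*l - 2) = 5*l^5 + 3*l^4 + 7*l^3 + 5*l^2 + 2*l + 2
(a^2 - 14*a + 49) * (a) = a^3 - 14*a^2 + 49*a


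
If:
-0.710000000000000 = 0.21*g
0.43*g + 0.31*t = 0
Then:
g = -3.38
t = 4.69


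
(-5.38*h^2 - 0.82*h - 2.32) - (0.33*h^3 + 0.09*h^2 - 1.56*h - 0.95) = -0.33*h^3 - 5.47*h^2 + 0.74*h - 1.37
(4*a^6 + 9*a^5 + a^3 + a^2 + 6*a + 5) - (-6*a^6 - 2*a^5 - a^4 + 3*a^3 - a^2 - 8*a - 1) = 10*a^6 + 11*a^5 + a^4 - 2*a^3 + 2*a^2 + 14*a + 6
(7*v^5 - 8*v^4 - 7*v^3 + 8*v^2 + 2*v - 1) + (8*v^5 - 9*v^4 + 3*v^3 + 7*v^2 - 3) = 15*v^5 - 17*v^4 - 4*v^3 + 15*v^2 + 2*v - 4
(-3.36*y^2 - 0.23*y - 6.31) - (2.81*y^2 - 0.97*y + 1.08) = -6.17*y^2 + 0.74*y - 7.39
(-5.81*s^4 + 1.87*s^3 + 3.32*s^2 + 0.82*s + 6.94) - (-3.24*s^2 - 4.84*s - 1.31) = -5.81*s^4 + 1.87*s^3 + 6.56*s^2 + 5.66*s + 8.25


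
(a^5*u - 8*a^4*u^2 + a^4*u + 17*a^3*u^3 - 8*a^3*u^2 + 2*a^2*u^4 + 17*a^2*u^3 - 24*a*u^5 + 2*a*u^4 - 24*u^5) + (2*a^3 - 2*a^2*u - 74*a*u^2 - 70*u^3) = a^5*u - 8*a^4*u^2 + a^4*u + 17*a^3*u^3 - 8*a^3*u^2 + 2*a^3 + 2*a^2*u^4 + 17*a^2*u^3 - 2*a^2*u - 24*a*u^5 + 2*a*u^4 - 74*a*u^2 - 24*u^5 - 70*u^3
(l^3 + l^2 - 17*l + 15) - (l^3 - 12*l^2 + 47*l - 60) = 13*l^2 - 64*l + 75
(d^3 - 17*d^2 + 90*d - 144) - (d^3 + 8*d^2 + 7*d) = -25*d^2 + 83*d - 144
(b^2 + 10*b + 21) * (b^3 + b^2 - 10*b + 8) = b^5 + 11*b^4 + 21*b^3 - 71*b^2 - 130*b + 168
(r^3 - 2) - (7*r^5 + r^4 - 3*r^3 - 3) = -7*r^5 - r^4 + 4*r^3 + 1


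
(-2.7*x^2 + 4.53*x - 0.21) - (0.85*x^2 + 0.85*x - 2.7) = -3.55*x^2 + 3.68*x + 2.49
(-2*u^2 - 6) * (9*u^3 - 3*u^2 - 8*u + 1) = -18*u^5 + 6*u^4 - 38*u^3 + 16*u^2 + 48*u - 6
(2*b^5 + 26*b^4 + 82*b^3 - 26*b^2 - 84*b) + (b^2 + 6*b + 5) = 2*b^5 + 26*b^4 + 82*b^3 - 25*b^2 - 78*b + 5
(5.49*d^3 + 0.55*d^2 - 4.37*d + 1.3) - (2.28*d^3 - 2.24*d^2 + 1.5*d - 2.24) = 3.21*d^3 + 2.79*d^2 - 5.87*d + 3.54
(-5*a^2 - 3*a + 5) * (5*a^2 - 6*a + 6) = -25*a^4 + 15*a^3 + 13*a^2 - 48*a + 30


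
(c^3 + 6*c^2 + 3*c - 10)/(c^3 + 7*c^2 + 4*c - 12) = (c + 5)/(c + 6)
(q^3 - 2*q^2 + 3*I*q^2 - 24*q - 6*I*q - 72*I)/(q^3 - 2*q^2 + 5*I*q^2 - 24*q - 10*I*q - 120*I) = (q + 3*I)/(q + 5*I)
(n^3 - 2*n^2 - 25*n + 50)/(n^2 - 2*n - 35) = (n^2 - 7*n + 10)/(n - 7)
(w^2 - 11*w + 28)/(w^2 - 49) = (w - 4)/(w + 7)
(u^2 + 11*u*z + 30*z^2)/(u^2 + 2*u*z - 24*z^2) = (-u - 5*z)/(-u + 4*z)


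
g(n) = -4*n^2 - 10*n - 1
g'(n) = -8*n - 10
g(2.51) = -51.30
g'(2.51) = -30.08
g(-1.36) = 5.20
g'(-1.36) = 0.88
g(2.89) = -63.31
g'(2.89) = -33.12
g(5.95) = -202.11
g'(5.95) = -57.60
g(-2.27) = 1.09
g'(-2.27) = 8.16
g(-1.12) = 5.18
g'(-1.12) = -1.04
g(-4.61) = -39.91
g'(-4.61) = 26.88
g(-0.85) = 4.61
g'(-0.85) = -3.20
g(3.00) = -67.00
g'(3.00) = -34.00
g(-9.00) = -235.00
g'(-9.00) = 62.00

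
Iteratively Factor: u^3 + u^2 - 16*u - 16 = (u - 4)*(u^2 + 5*u + 4) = (u - 4)*(u + 1)*(u + 4)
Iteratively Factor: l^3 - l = (l)*(l^2 - 1) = l*(l + 1)*(l - 1)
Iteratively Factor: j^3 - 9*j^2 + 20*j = (j - 5)*(j^2 - 4*j) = (j - 5)*(j - 4)*(j)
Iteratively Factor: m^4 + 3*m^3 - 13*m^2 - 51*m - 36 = (m + 3)*(m^3 - 13*m - 12) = (m - 4)*(m + 3)*(m^2 + 4*m + 3) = (m - 4)*(m + 3)^2*(m + 1)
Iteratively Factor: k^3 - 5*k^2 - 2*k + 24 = (k + 2)*(k^2 - 7*k + 12) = (k - 4)*(k + 2)*(k - 3)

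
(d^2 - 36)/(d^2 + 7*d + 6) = (d - 6)/(d + 1)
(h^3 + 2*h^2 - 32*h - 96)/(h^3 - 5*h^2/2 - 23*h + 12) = 2*(h + 4)/(2*h - 1)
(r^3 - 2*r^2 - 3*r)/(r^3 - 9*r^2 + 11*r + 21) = r/(r - 7)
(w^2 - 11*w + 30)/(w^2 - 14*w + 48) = (w - 5)/(w - 8)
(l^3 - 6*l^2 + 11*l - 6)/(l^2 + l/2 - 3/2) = 2*(l^2 - 5*l + 6)/(2*l + 3)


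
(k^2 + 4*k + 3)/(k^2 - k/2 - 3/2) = 2*(k + 3)/(2*k - 3)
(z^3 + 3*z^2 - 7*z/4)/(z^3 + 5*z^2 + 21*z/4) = (2*z - 1)/(2*z + 3)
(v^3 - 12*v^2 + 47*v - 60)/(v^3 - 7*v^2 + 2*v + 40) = (v - 3)/(v + 2)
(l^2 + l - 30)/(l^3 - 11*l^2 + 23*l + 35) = (l + 6)/(l^2 - 6*l - 7)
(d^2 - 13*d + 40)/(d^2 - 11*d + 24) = (d - 5)/(d - 3)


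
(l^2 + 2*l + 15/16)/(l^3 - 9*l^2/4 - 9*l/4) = (l + 5/4)/(l*(l - 3))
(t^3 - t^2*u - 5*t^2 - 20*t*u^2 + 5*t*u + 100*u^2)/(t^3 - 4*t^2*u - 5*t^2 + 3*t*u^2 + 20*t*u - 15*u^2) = (t^2 - t*u - 20*u^2)/(t^2 - 4*t*u + 3*u^2)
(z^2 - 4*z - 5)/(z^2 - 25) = (z + 1)/(z + 5)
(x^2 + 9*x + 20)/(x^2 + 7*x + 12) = (x + 5)/(x + 3)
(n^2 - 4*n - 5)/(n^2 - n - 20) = (n + 1)/(n + 4)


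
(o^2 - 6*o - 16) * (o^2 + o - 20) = o^4 - 5*o^3 - 42*o^2 + 104*o + 320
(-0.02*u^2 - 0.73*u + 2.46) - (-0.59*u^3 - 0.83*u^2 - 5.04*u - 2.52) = 0.59*u^3 + 0.81*u^2 + 4.31*u + 4.98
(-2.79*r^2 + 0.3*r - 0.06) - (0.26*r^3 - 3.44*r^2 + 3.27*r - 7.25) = -0.26*r^3 + 0.65*r^2 - 2.97*r + 7.19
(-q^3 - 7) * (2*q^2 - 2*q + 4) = -2*q^5 + 2*q^4 - 4*q^3 - 14*q^2 + 14*q - 28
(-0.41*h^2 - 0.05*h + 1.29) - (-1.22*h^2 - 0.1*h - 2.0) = 0.81*h^2 + 0.05*h + 3.29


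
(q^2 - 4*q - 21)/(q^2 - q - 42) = (q + 3)/(q + 6)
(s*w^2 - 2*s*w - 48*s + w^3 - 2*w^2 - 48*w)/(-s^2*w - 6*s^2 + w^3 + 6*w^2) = (8 - w)/(s - w)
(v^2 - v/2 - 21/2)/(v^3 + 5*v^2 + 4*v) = (2*v^2 - v - 21)/(2*v*(v^2 + 5*v + 4))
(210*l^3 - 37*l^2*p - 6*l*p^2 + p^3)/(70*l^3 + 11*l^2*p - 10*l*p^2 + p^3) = (6*l + p)/(2*l + p)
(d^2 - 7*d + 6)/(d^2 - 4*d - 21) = (-d^2 + 7*d - 6)/(-d^2 + 4*d + 21)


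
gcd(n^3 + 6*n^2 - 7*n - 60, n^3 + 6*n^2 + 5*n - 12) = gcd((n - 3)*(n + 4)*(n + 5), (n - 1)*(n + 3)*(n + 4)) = n + 4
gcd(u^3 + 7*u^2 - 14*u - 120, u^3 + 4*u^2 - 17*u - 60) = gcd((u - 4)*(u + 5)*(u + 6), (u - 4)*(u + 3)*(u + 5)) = u^2 + u - 20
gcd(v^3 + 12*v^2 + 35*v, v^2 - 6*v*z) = v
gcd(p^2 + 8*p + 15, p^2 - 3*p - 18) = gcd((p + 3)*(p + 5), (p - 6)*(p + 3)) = p + 3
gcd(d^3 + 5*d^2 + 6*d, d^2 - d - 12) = d + 3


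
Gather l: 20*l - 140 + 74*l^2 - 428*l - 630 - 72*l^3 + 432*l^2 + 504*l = -72*l^3 + 506*l^2 + 96*l - 770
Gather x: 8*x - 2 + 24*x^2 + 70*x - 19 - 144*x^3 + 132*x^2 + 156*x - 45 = -144*x^3 + 156*x^2 + 234*x - 66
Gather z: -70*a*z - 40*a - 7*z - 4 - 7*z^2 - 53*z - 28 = -40*a - 7*z^2 + z*(-70*a - 60) - 32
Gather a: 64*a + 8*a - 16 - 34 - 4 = 72*a - 54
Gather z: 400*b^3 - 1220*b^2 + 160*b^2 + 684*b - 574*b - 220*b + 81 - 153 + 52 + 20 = 400*b^3 - 1060*b^2 - 110*b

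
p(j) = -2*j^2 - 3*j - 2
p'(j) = -4*j - 3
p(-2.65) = -8.10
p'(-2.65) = 7.60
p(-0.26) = -1.36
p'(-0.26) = -1.96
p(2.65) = -24.00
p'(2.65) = -13.60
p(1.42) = -10.29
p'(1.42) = -8.68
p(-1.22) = -1.32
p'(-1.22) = 1.88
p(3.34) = -34.33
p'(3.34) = -16.36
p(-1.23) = -1.34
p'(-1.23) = 1.92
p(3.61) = -38.89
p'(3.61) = -17.44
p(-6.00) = -56.00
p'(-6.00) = 21.00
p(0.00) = -2.00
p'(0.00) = -3.00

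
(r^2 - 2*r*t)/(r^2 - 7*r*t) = (r - 2*t)/(r - 7*t)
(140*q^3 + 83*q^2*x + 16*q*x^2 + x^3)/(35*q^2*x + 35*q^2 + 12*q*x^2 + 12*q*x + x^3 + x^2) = (4*q + x)/(x + 1)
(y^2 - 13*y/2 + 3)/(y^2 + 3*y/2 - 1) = (y - 6)/(y + 2)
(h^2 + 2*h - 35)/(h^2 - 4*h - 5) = (h + 7)/(h + 1)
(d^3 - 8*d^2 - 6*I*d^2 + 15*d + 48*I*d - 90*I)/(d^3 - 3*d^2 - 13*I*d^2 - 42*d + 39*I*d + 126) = (d - 5)/(d - 7*I)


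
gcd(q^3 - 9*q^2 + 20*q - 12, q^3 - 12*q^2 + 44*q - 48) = q^2 - 8*q + 12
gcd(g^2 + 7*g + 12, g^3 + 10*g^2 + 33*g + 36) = g^2 + 7*g + 12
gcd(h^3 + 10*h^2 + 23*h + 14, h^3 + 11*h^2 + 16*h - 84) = h + 7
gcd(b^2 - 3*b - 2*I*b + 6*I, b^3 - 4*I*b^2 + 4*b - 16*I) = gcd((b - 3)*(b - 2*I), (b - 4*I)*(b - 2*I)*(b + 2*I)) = b - 2*I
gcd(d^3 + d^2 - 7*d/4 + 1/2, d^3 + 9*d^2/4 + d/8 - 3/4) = d^2 + 3*d/2 - 1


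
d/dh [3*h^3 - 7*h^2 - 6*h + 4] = 9*h^2 - 14*h - 6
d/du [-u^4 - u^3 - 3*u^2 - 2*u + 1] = -4*u^3 - 3*u^2 - 6*u - 2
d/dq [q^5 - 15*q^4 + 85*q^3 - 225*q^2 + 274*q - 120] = 5*q^4 - 60*q^3 + 255*q^2 - 450*q + 274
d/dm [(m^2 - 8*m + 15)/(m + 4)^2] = 2*(8*m - 31)/(m^3 + 12*m^2 + 48*m + 64)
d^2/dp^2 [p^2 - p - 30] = 2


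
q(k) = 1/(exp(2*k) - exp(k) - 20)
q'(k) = (-2*exp(2*k) + exp(k))/(exp(2*k) - exp(k) - 20)^2 = (1 - 2*exp(k))*exp(k)/(-exp(2*k) + exp(k) + 20)^2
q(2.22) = 0.02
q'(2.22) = -0.05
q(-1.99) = -0.05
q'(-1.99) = 0.00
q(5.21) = 0.00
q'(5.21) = -0.00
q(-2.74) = -0.05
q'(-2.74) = 0.00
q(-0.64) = -0.05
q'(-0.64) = -0.00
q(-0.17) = -0.05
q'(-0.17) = -0.00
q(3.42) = 0.00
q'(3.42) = -0.00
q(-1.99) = -0.05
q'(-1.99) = 0.00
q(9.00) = 0.00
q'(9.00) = 0.00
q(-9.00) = -0.05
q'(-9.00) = 0.00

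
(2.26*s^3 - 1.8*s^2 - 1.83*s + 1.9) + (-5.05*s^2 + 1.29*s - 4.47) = 2.26*s^3 - 6.85*s^2 - 0.54*s - 2.57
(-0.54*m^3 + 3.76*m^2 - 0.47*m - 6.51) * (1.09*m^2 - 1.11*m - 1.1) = -0.5886*m^5 + 4.6978*m^4 - 4.0919*m^3 - 10.7102*m^2 + 7.7431*m + 7.161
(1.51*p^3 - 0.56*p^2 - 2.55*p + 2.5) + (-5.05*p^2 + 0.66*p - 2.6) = 1.51*p^3 - 5.61*p^2 - 1.89*p - 0.1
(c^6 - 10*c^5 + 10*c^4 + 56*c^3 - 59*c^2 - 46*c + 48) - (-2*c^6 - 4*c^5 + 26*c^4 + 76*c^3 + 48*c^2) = 3*c^6 - 6*c^5 - 16*c^4 - 20*c^3 - 107*c^2 - 46*c + 48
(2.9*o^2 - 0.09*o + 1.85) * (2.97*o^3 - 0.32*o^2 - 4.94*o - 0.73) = 8.613*o^5 - 1.1953*o^4 - 8.8027*o^3 - 2.2644*o^2 - 9.0733*o - 1.3505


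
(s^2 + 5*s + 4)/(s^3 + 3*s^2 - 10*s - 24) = (s + 1)/(s^2 - s - 6)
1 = 1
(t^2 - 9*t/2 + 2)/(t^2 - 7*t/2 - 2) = (2*t - 1)/(2*t + 1)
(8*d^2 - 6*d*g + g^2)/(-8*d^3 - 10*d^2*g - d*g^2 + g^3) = (-2*d + g)/(2*d^2 + 3*d*g + g^2)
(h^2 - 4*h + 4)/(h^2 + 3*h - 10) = (h - 2)/(h + 5)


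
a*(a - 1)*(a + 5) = a^3 + 4*a^2 - 5*a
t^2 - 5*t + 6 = (t - 3)*(t - 2)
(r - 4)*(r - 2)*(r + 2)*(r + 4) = r^4 - 20*r^2 + 64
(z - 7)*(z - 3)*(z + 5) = z^3 - 5*z^2 - 29*z + 105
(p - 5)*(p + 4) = p^2 - p - 20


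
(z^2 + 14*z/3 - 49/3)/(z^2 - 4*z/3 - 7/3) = (z + 7)/(z + 1)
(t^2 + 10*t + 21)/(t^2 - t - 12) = (t + 7)/(t - 4)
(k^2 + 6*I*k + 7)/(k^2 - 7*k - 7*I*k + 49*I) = (k^2 + 6*I*k + 7)/(k^2 - 7*k - 7*I*k + 49*I)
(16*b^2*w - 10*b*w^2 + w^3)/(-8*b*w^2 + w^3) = (-2*b + w)/w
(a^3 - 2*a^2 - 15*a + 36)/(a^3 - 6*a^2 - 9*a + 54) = (a^2 + a - 12)/(a^2 - 3*a - 18)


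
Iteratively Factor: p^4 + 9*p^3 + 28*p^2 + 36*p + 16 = (p + 2)*(p^3 + 7*p^2 + 14*p + 8) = (p + 2)^2*(p^2 + 5*p + 4) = (p + 2)^2*(p + 4)*(p + 1)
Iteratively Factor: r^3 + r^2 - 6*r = (r + 3)*(r^2 - 2*r) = r*(r + 3)*(r - 2)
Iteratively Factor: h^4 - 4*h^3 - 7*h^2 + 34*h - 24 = (h - 4)*(h^3 - 7*h + 6) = (h - 4)*(h - 2)*(h^2 + 2*h - 3) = (h - 4)*(h - 2)*(h + 3)*(h - 1)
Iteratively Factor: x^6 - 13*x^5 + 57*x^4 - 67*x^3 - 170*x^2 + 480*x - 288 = (x - 4)*(x^5 - 9*x^4 + 21*x^3 + 17*x^2 - 102*x + 72) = (x - 4)*(x - 1)*(x^4 - 8*x^3 + 13*x^2 + 30*x - 72) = (x - 4)*(x - 1)*(x + 2)*(x^3 - 10*x^2 + 33*x - 36) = (x - 4)^2*(x - 1)*(x + 2)*(x^2 - 6*x + 9) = (x - 4)^2*(x - 3)*(x - 1)*(x + 2)*(x - 3)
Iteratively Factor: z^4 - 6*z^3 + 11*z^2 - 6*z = (z)*(z^3 - 6*z^2 + 11*z - 6) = z*(z - 1)*(z^2 - 5*z + 6) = z*(z - 2)*(z - 1)*(z - 3)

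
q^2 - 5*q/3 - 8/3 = (q - 8/3)*(q + 1)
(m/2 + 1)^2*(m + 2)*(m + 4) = m^4/4 + 5*m^3/2 + 9*m^2 + 14*m + 8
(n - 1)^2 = n^2 - 2*n + 1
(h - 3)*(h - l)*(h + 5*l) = h^3 + 4*h^2*l - 3*h^2 - 5*h*l^2 - 12*h*l + 15*l^2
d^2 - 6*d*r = d*(d - 6*r)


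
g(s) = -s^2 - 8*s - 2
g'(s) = -2*s - 8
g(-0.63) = 2.64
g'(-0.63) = -6.74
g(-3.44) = 13.69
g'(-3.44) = -1.12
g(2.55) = -28.90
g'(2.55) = -13.10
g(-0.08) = -1.37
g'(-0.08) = -7.84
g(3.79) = -46.68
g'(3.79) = -15.58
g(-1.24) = 6.38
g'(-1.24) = -5.52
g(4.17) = -52.75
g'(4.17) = -16.34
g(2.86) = -33.06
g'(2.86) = -13.72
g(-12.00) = -50.00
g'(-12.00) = 16.00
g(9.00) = -155.00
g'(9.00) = -26.00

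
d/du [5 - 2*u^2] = -4*u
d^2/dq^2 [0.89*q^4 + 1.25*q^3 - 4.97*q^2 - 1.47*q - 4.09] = 10.68*q^2 + 7.5*q - 9.94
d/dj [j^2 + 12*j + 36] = 2*j + 12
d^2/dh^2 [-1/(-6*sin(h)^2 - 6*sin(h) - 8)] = 3*(-12*sin(h)^4 - 9*sin(h)^3 + 31*sin(h)^2 + 22*sin(h) - 2)/(2*(3*sin(h)^2 + 3*sin(h) + 4)^3)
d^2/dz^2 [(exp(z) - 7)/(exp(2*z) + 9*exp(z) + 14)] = (exp(4*z) - 37*exp(3*z) - 273*exp(2*z) - 301*exp(z) + 1078)*exp(z)/(exp(6*z) + 27*exp(5*z) + 285*exp(4*z) + 1485*exp(3*z) + 3990*exp(2*z) + 5292*exp(z) + 2744)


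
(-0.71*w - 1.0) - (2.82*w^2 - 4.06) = -2.82*w^2 - 0.71*w + 3.06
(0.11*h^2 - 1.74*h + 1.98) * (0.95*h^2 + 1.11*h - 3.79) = 0.1045*h^4 - 1.5309*h^3 - 0.4673*h^2 + 8.7924*h - 7.5042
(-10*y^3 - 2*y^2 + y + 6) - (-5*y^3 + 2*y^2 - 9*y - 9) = -5*y^3 - 4*y^2 + 10*y + 15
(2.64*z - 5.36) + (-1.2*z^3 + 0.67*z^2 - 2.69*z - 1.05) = -1.2*z^3 + 0.67*z^2 - 0.0499999999999998*z - 6.41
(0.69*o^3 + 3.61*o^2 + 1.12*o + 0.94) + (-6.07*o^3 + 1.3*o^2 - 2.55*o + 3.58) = -5.38*o^3 + 4.91*o^2 - 1.43*o + 4.52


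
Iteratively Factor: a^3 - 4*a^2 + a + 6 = (a - 3)*(a^2 - a - 2) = (a - 3)*(a - 2)*(a + 1)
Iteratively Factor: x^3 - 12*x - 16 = (x + 2)*(x^2 - 2*x - 8) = (x + 2)^2*(x - 4)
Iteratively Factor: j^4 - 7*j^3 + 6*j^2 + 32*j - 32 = (j - 4)*(j^3 - 3*j^2 - 6*j + 8) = (j - 4)*(j - 1)*(j^2 - 2*j - 8) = (j - 4)^2*(j - 1)*(j + 2)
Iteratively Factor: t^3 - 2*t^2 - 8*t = (t - 4)*(t^2 + 2*t) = (t - 4)*(t + 2)*(t)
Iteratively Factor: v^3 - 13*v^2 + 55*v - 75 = (v - 3)*(v^2 - 10*v + 25) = (v - 5)*(v - 3)*(v - 5)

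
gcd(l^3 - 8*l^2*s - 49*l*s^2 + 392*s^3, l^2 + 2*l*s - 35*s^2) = l + 7*s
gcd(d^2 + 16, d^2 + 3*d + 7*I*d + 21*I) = 1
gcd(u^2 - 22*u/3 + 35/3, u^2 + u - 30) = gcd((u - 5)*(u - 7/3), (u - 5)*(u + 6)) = u - 5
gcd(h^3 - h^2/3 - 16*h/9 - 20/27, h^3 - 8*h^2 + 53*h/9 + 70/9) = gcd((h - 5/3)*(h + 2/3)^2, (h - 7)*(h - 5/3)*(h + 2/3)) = h^2 - h - 10/9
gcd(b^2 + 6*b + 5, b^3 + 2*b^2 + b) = b + 1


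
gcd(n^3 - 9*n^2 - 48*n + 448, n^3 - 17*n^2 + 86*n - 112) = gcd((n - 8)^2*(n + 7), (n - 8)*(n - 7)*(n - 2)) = n - 8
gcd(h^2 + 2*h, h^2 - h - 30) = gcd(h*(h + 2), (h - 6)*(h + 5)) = 1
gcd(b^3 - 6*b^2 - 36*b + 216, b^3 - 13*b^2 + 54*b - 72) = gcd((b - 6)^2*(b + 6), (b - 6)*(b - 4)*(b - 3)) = b - 6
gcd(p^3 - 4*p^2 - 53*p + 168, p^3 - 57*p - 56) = p^2 - p - 56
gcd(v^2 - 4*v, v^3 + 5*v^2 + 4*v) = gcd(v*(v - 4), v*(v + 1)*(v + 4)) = v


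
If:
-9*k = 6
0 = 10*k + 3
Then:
No Solution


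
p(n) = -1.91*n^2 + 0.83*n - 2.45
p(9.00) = -149.69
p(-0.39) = -3.06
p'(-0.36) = 2.21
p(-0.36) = -3.00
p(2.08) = -8.99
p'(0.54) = -1.23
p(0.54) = -2.56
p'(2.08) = -7.12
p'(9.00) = -33.55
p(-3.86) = -34.11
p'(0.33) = -0.43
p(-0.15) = -2.62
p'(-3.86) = 15.58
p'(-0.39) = 2.32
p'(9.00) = -33.55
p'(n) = 0.83 - 3.82*n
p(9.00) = -149.69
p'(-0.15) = 1.40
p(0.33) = -2.38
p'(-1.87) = 7.97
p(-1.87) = -10.68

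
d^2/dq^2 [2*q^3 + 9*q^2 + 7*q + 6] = 12*q + 18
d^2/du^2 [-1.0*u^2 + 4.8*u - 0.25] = -2.00000000000000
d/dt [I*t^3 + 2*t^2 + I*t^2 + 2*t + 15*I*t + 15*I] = 3*I*t^2 + 2*t*(2 + I) + 2 + 15*I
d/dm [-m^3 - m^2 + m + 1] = -3*m^2 - 2*m + 1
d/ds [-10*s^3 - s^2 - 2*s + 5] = -30*s^2 - 2*s - 2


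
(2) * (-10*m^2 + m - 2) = -20*m^2 + 2*m - 4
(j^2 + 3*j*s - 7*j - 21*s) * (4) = 4*j^2 + 12*j*s - 28*j - 84*s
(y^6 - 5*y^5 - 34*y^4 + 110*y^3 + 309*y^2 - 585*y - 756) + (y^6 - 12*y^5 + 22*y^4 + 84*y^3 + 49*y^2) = 2*y^6 - 17*y^5 - 12*y^4 + 194*y^3 + 358*y^2 - 585*y - 756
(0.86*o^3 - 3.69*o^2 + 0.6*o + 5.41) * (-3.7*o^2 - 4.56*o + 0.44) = -3.182*o^5 + 9.7314*o^4 + 14.9848*o^3 - 24.3766*o^2 - 24.4056*o + 2.3804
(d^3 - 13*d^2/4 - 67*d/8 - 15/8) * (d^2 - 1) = d^5 - 13*d^4/4 - 75*d^3/8 + 11*d^2/8 + 67*d/8 + 15/8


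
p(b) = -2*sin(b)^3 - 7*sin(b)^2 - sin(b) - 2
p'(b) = -6*sin(b)^2*cos(b) - 14*sin(b)*cos(b) - cos(b) = (-14*sin(b) + 3*cos(2*b) - 4)*cos(b)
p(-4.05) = -8.12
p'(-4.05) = 9.70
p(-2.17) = -4.82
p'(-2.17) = -3.65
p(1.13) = -10.11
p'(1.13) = -7.92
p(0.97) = -8.71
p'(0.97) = -9.40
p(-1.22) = -5.58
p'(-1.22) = 2.36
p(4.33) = -5.50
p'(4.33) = -2.55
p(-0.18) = -2.03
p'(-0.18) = 1.29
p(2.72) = -3.72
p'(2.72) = 7.06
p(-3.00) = -1.99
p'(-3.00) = -0.85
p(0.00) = -2.00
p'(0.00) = -1.00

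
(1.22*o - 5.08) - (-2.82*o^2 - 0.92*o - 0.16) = 2.82*o^2 + 2.14*o - 4.92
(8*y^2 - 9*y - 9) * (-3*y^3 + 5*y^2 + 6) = -24*y^5 + 67*y^4 - 18*y^3 + 3*y^2 - 54*y - 54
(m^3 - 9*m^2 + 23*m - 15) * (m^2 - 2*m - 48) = m^5 - 11*m^4 - 7*m^3 + 371*m^2 - 1074*m + 720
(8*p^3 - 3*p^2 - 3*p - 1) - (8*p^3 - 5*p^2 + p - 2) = 2*p^2 - 4*p + 1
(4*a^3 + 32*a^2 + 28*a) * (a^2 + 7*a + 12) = 4*a^5 + 60*a^4 + 300*a^3 + 580*a^2 + 336*a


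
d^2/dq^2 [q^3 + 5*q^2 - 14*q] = 6*q + 10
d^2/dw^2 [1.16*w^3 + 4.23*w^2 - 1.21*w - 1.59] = 6.96*w + 8.46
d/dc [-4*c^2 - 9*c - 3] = -8*c - 9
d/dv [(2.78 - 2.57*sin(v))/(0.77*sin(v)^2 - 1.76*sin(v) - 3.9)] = (1.9789*sin(v)^2 - 4.2812*sin(v) + 14.9158)*cos(v)/(0.5929*sin(v)^4 - 2.7104*sin(v)^3 - 2.9084*sin(v)^2 + 13.728*sin(v) + 15.21)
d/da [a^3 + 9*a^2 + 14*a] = 3*a^2 + 18*a + 14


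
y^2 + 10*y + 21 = (y + 3)*(y + 7)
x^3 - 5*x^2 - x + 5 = (x - 5)*(x - 1)*(x + 1)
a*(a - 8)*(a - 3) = a^3 - 11*a^2 + 24*a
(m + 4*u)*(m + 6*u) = m^2 + 10*m*u + 24*u^2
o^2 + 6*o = o*(o + 6)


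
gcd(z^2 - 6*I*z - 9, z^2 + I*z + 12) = z - 3*I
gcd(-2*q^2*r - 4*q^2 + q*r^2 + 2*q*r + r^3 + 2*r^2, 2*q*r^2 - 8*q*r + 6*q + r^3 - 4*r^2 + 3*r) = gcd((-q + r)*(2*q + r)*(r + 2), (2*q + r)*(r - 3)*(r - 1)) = 2*q + r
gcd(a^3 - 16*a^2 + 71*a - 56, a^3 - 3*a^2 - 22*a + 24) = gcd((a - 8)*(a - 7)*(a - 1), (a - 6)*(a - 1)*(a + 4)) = a - 1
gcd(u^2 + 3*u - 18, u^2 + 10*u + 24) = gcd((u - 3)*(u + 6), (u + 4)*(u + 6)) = u + 6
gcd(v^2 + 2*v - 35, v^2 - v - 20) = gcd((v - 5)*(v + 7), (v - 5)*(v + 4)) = v - 5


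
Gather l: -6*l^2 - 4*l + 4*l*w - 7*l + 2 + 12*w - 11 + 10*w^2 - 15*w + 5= -6*l^2 + l*(4*w - 11) + 10*w^2 - 3*w - 4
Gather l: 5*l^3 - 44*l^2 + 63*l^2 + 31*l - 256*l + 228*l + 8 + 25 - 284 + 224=5*l^3 + 19*l^2 + 3*l - 27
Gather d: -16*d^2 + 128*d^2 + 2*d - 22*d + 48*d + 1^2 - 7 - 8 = 112*d^2 + 28*d - 14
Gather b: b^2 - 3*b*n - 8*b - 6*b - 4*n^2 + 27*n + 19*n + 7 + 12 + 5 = b^2 + b*(-3*n - 14) - 4*n^2 + 46*n + 24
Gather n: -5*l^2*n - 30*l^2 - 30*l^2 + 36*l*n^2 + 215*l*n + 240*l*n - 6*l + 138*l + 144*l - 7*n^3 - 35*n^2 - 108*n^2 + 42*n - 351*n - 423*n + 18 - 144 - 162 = -60*l^2 + 276*l - 7*n^3 + n^2*(36*l - 143) + n*(-5*l^2 + 455*l - 732) - 288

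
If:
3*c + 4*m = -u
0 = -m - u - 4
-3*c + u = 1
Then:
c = -19/6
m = 9/2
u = -17/2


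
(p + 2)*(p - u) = p^2 - p*u + 2*p - 2*u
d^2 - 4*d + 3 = (d - 3)*(d - 1)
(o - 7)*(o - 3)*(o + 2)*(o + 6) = o^4 - 2*o^3 - 47*o^2 + 48*o + 252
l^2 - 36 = (l - 6)*(l + 6)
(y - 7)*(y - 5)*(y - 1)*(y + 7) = y^4 - 6*y^3 - 44*y^2 + 294*y - 245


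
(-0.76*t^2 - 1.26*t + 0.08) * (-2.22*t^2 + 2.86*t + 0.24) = 1.6872*t^4 + 0.6236*t^3 - 3.9636*t^2 - 0.0736*t + 0.0192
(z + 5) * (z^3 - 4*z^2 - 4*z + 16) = z^4 + z^3 - 24*z^2 - 4*z + 80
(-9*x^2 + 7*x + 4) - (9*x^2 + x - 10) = -18*x^2 + 6*x + 14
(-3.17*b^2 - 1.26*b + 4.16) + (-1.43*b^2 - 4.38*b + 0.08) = -4.6*b^2 - 5.64*b + 4.24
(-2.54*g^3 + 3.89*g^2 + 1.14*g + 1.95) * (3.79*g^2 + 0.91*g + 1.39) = -9.6266*g^5 + 12.4317*g^4 + 4.3299*g^3 + 13.835*g^2 + 3.3591*g + 2.7105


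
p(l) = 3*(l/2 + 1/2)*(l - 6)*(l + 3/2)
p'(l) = 3*(l/2 + 1/2)*(l - 6) + 3*(l/2 + 1/2)*(l + 3/2) + 3*(l - 6)*(l + 3/2)/2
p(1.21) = -43.03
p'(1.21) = -26.37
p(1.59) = -52.94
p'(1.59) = -25.57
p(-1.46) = 0.21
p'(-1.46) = 4.67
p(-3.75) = -90.49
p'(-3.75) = 82.41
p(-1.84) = -3.36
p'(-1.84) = 14.31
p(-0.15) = -10.59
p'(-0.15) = -18.57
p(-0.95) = -0.29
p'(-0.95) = -6.21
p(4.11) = -81.27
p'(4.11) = 12.61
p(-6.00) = -405.00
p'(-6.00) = 204.75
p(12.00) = 1579.50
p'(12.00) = 501.75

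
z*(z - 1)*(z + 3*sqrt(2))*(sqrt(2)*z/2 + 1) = sqrt(2)*z^4/2 - sqrt(2)*z^3/2 + 4*z^3 - 4*z^2 + 3*sqrt(2)*z^2 - 3*sqrt(2)*z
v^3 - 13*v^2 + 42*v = v*(v - 7)*(v - 6)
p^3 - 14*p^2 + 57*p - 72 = (p - 8)*(p - 3)^2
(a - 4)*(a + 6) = a^2 + 2*a - 24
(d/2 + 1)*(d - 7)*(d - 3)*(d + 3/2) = d^4/2 - 13*d^3/4 - 11*d^2/2 + 87*d/4 + 63/2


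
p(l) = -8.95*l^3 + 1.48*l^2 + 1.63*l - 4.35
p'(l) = -26.85*l^2 + 2.96*l + 1.63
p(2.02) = -68.79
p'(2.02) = -101.95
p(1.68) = -39.87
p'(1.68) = -69.18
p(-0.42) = -4.11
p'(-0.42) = -4.35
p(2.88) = -201.18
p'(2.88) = -212.55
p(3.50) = -364.25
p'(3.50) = -316.92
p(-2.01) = 71.03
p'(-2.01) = -112.80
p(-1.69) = 40.32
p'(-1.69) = -80.06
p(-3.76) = 486.20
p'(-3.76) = -389.09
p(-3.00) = 245.73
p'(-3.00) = -248.90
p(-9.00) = 6625.41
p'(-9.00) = -2199.86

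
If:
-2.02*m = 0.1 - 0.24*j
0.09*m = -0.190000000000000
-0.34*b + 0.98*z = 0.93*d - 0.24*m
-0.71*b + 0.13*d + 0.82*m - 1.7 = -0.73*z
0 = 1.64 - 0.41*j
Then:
No Solution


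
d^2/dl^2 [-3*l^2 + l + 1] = -6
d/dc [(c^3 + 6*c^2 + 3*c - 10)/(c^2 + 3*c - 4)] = (c^2 + 8*c + 18)/(c^2 + 8*c + 16)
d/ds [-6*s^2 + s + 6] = 1 - 12*s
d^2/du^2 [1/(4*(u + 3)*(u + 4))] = ((u + 3)^2 + (u + 3)*(u + 4) + (u + 4)^2)/(2*(u + 3)^3*(u + 4)^3)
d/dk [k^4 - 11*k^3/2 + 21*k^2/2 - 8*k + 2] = 4*k^3 - 33*k^2/2 + 21*k - 8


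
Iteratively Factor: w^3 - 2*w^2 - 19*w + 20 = (w - 1)*(w^2 - w - 20) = (w - 5)*(w - 1)*(w + 4)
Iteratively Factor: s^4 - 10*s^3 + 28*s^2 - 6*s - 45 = (s + 1)*(s^3 - 11*s^2 + 39*s - 45) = (s - 3)*(s + 1)*(s^2 - 8*s + 15) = (s - 3)^2*(s + 1)*(s - 5)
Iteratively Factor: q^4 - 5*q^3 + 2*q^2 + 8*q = (q - 2)*(q^3 - 3*q^2 - 4*q) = (q - 4)*(q - 2)*(q^2 + q) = q*(q - 4)*(q - 2)*(q + 1)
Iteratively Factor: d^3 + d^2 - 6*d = (d + 3)*(d^2 - 2*d) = d*(d + 3)*(d - 2)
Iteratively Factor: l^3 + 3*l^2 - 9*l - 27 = (l + 3)*(l^2 - 9) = (l - 3)*(l + 3)*(l + 3)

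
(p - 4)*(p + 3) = p^2 - p - 12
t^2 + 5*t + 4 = (t + 1)*(t + 4)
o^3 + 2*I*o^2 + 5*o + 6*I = (o - 2*I)*(o + I)*(o + 3*I)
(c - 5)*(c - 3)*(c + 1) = c^3 - 7*c^2 + 7*c + 15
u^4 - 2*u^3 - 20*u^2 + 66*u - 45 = (u - 3)^2*(u - 1)*(u + 5)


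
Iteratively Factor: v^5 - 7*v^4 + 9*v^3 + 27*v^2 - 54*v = (v + 2)*(v^4 - 9*v^3 + 27*v^2 - 27*v) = (v - 3)*(v + 2)*(v^3 - 6*v^2 + 9*v) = (v - 3)^2*(v + 2)*(v^2 - 3*v) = (v - 3)^3*(v + 2)*(v)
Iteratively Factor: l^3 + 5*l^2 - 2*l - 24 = (l - 2)*(l^2 + 7*l + 12) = (l - 2)*(l + 3)*(l + 4)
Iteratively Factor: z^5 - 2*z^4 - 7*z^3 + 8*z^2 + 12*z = (z + 2)*(z^4 - 4*z^3 + z^2 + 6*z) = (z - 2)*(z + 2)*(z^3 - 2*z^2 - 3*z) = (z - 3)*(z - 2)*(z + 2)*(z^2 + z) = (z - 3)*(z - 2)*(z + 1)*(z + 2)*(z)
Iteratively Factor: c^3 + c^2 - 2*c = (c + 2)*(c^2 - c) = c*(c + 2)*(c - 1)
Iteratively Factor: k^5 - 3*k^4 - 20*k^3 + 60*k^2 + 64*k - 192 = (k + 2)*(k^4 - 5*k^3 - 10*k^2 + 80*k - 96) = (k - 4)*(k + 2)*(k^3 - k^2 - 14*k + 24) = (k - 4)*(k - 3)*(k + 2)*(k^2 + 2*k - 8) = (k - 4)*(k - 3)*(k + 2)*(k + 4)*(k - 2)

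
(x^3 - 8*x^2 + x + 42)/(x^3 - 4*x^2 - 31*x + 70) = (x^2 - x - 6)/(x^2 + 3*x - 10)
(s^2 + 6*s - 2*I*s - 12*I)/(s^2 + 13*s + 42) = (s - 2*I)/(s + 7)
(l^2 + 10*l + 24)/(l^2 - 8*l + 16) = (l^2 + 10*l + 24)/(l^2 - 8*l + 16)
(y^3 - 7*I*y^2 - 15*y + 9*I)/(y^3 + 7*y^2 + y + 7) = (y^2 - 6*I*y - 9)/(y^2 + y*(7 + I) + 7*I)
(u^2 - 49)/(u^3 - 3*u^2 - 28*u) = (u + 7)/(u*(u + 4))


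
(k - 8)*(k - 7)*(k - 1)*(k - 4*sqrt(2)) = k^4 - 16*k^3 - 4*sqrt(2)*k^3 + 71*k^2 + 64*sqrt(2)*k^2 - 284*sqrt(2)*k - 56*k + 224*sqrt(2)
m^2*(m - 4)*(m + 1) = m^4 - 3*m^3 - 4*m^2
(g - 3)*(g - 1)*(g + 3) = g^3 - g^2 - 9*g + 9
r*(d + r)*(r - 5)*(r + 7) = d*r^3 + 2*d*r^2 - 35*d*r + r^4 + 2*r^3 - 35*r^2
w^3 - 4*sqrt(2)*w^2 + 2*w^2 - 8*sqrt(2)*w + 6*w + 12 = (w + 2)*(w - 3*sqrt(2))*(w - sqrt(2))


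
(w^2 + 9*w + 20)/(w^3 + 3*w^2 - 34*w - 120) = 1/(w - 6)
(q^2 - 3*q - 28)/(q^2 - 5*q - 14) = (q + 4)/(q + 2)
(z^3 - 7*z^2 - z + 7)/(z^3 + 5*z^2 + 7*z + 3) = (z^2 - 8*z + 7)/(z^2 + 4*z + 3)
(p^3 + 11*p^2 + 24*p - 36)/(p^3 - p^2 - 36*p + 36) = (p + 6)/(p - 6)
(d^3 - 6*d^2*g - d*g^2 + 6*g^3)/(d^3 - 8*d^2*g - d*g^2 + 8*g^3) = (d - 6*g)/(d - 8*g)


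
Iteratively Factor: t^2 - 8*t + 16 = (t - 4)*(t - 4)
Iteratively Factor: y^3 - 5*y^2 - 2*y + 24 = (y - 4)*(y^2 - y - 6) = (y - 4)*(y - 3)*(y + 2)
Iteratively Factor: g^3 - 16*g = (g)*(g^2 - 16) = g*(g - 4)*(g + 4)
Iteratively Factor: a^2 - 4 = (a - 2)*(a + 2)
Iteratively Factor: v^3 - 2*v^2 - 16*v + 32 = (v + 4)*(v^2 - 6*v + 8) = (v - 4)*(v + 4)*(v - 2)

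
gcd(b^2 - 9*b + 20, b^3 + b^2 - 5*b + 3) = 1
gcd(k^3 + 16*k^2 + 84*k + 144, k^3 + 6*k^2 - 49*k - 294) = k + 6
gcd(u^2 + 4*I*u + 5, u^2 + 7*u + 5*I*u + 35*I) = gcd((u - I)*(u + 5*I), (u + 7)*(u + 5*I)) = u + 5*I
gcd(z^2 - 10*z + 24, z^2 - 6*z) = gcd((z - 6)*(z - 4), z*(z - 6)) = z - 6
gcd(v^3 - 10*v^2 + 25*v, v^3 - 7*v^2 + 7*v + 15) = v - 5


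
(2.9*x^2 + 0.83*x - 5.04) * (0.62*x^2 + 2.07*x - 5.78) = 1.798*x^4 + 6.5176*x^3 - 18.1687*x^2 - 15.2302*x + 29.1312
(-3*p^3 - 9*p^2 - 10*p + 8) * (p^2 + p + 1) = -3*p^5 - 12*p^4 - 22*p^3 - 11*p^2 - 2*p + 8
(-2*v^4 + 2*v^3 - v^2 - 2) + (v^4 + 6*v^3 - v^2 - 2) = -v^4 + 8*v^3 - 2*v^2 - 4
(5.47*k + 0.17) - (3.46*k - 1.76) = 2.01*k + 1.93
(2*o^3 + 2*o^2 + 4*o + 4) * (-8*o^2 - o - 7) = -16*o^5 - 18*o^4 - 48*o^3 - 50*o^2 - 32*o - 28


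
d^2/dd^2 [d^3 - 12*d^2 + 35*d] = 6*d - 24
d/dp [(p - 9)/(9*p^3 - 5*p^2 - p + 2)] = (9*p^3 - 5*p^2 - p + (p - 9)*(-27*p^2 + 10*p + 1) + 2)/(9*p^3 - 5*p^2 - p + 2)^2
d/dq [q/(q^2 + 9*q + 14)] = (14 - q^2)/(q^4 + 18*q^3 + 109*q^2 + 252*q + 196)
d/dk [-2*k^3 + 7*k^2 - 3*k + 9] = -6*k^2 + 14*k - 3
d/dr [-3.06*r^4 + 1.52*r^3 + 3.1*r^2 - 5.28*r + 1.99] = -12.24*r^3 + 4.56*r^2 + 6.2*r - 5.28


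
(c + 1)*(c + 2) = c^2 + 3*c + 2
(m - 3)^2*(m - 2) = m^3 - 8*m^2 + 21*m - 18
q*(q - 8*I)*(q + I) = q^3 - 7*I*q^2 + 8*q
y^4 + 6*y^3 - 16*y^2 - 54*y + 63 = (y - 3)*(y - 1)*(y + 3)*(y + 7)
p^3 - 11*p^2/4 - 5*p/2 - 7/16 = (p - 7/2)*(p + 1/4)*(p + 1/2)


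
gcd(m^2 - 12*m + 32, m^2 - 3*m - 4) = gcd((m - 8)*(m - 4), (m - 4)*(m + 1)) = m - 4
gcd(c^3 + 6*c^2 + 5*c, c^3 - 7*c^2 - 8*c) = c^2 + c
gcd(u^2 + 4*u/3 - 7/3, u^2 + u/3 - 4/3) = u - 1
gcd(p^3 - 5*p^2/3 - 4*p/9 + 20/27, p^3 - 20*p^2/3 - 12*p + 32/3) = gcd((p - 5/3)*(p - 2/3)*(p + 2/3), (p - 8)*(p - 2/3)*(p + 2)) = p - 2/3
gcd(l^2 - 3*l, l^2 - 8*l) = l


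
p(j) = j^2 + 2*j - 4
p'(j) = 2*j + 2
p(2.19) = 5.18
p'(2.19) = 6.38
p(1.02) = -0.92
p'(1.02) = 4.04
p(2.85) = 9.82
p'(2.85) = 7.70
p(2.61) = 8.03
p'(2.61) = 7.22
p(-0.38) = -4.62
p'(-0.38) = 1.24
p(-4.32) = 6.02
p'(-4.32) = -6.64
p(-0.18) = -4.33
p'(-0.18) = 1.64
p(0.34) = -3.20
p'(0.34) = 2.68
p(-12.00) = 116.00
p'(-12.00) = -22.00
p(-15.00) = 191.00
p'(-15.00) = -28.00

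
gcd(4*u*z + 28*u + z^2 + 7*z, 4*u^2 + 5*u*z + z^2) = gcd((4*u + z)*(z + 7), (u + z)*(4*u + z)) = 4*u + z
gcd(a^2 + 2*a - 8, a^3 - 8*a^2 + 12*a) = a - 2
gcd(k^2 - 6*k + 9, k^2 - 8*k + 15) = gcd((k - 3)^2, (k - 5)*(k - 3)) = k - 3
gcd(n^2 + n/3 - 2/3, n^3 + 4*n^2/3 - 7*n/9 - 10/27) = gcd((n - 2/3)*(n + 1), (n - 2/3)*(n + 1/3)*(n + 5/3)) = n - 2/3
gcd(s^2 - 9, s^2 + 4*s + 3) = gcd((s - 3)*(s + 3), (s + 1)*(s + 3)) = s + 3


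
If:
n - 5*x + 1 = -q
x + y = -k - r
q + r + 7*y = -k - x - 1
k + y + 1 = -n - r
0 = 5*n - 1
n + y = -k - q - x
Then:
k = -157/30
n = 1/5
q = 24/5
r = 5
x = 6/5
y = -29/30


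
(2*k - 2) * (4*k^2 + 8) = 8*k^3 - 8*k^2 + 16*k - 16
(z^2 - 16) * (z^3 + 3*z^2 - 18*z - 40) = z^5 + 3*z^4 - 34*z^3 - 88*z^2 + 288*z + 640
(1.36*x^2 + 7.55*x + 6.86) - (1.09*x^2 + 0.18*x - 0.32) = 0.27*x^2 + 7.37*x + 7.18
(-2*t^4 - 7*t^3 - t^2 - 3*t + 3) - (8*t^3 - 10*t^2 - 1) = -2*t^4 - 15*t^3 + 9*t^2 - 3*t + 4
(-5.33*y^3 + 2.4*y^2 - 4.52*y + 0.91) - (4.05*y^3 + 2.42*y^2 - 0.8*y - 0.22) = -9.38*y^3 - 0.02*y^2 - 3.72*y + 1.13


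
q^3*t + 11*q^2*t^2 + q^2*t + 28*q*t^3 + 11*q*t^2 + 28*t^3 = (q + 4*t)*(q + 7*t)*(q*t + t)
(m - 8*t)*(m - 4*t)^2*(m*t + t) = m^4*t - 16*m^3*t^2 + m^3*t + 80*m^2*t^3 - 16*m^2*t^2 - 128*m*t^4 + 80*m*t^3 - 128*t^4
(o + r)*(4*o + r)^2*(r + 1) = 16*o^3*r + 16*o^3 + 24*o^2*r^2 + 24*o^2*r + 9*o*r^3 + 9*o*r^2 + r^4 + r^3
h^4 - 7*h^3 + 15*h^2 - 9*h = h*(h - 3)^2*(h - 1)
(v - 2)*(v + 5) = v^2 + 3*v - 10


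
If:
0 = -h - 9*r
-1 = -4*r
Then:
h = -9/4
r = 1/4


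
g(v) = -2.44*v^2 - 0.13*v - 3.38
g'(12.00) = -58.69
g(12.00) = -356.30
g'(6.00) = -29.41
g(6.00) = -92.00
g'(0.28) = -1.50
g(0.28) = -3.61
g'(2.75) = -13.55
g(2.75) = -22.19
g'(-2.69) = 13.00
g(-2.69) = -20.69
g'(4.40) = -21.60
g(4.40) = -51.19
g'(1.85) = -9.16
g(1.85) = -11.97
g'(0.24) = -1.30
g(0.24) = -3.55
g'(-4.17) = 20.22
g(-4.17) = -45.27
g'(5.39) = -26.43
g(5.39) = -74.97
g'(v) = -4.88*v - 0.13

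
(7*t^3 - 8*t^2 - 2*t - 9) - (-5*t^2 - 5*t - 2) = 7*t^3 - 3*t^2 + 3*t - 7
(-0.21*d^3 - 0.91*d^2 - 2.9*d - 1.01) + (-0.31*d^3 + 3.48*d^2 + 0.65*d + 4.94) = -0.52*d^3 + 2.57*d^2 - 2.25*d + 3.93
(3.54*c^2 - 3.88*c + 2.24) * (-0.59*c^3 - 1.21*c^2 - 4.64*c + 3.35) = -2.0886*c^5 - 1.9942*c^4 - 13.0524*c^3 + 27.1518*c^2 - 23.3916*c + 7.504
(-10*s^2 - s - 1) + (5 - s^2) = -11*s^2 - s + 4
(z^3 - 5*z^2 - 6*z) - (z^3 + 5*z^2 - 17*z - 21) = -10*z^2 + 11*z + 21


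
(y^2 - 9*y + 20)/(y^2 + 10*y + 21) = (y^2 - 9*y + 20)/(y^2 + 10*y + 21)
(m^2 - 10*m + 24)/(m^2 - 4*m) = (m - 6)/m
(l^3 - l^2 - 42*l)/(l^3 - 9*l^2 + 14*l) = (l + 6)/(l - 2)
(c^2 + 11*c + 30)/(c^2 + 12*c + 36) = (c + 5)/(c + 6)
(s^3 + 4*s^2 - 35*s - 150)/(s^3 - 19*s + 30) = (s^2 - s - 30)/(s^2 - 5*s + 6)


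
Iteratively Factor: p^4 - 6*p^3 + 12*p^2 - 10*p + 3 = (p - 3)*(p^3 - 3*p^2 + 3*p - 1) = (p - 3)*(p - 1)*(p^2 - 2*p + 1) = (p - 3)*(p - 1)^2*(p - 1)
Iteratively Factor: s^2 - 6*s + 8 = (s - 2)*(s - 4)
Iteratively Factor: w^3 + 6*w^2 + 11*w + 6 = (w + 2)*(w^2 + 4*w + 3) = (w + 1)*(w + 2)*(w + 3)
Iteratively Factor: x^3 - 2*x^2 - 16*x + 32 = (x - 2)*(x^2 - 16) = (x - 4)*(x - 2)*(x + 4)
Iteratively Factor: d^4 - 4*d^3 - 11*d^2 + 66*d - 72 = (d - 3)*(d^3 - d^2 - 14*d + 24) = (d - 3)*(d + 4)*(d^2 - 5*d + 6) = (d - 3)^2*(d + 4)*(d - 2)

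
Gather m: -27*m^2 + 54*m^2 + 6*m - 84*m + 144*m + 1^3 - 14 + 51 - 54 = 27*m^2 + 66*m - 16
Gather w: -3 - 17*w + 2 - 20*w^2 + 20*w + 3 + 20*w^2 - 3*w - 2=0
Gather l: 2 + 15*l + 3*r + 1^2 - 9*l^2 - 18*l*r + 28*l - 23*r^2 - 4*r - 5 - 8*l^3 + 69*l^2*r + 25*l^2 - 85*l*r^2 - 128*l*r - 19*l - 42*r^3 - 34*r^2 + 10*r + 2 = -8*l^3 + l^2*(69*r + 16) + l*(-85*r^2 - 146*r + 24) - 42*r^3 - 57*r^2 + 9*r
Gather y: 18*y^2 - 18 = 18*y^2 - 18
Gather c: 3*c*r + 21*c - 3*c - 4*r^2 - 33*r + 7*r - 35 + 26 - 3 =c*(3*r + 18) - 4*r^2 - 26*r - 12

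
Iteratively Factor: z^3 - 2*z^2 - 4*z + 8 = (z - 2)*(z^2 - 4) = (z - 2)^2*(z + 2)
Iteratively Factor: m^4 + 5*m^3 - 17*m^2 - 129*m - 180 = (m + 4)*(m^3 + m^2 - 21*m - 45) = (m + 3)*(m + 4)*(m^2 - 2*m - 15) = (m + 3)^2*(m + 4)*(m - 5)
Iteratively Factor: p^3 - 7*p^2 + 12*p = (p)*(p^2 - 7*p + 12) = p*(p - 3)*(p - 4)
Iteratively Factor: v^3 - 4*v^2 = (v)*(v^2 - 4*v) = v*(v - 4)*(v)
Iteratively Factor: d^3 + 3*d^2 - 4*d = (d - 1)*(d^2 + 4*d) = d*(d - 1)*(d + 4)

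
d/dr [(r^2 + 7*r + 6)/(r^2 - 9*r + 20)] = 2*(-8*r^2 + 14*r + 97)/(r^4 - 18*r^3 + 121*r^2 - 360*r + 400)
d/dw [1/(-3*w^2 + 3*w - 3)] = (2*w - 1)/(3*(w^2 - w + 1)^2)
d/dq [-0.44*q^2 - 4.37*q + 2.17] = -0.88*q - 4.37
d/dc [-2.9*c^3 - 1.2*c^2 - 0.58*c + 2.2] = -8.7*c^2 - 2.4*c - 0.58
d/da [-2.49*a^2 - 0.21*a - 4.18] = -4.98*a - 0.21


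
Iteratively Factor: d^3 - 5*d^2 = (d)*(d^2 - 5*d) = d*(d - 5)*(d)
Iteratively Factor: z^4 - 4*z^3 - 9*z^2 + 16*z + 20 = (z - 5)*(z^3 + z^2 - 4*z - 4) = (z - 5)*(z + 2)*(z^2 - z - 2) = (z - 5)*(z - 2)*(z + 2)*(z + 1)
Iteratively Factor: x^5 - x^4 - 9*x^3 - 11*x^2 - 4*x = (x - 4)*(x^4 + 3*x^3 + 3*x^2 + x) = x*(x - 4)*(x^3 + 3*x^2 + 3*x + 1) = x*(x - 4)*(x + 1)*(x^2 + 2*x + 1) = x*(x - 4)*(x + 1)^2*(x + 1)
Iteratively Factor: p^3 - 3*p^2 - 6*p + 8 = (p - 1)*(p^2 - 2*p - 8) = (p - 1)*(p + 2)*(p - 4)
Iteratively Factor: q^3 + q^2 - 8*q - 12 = (q + 2)*(q^2 - q - 6) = (q - 3)*(q + 2)*(q + 2)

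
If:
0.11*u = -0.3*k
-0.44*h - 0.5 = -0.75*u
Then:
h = 1.70454545454545*u - 1.13636363636364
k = -0.366666666666667*u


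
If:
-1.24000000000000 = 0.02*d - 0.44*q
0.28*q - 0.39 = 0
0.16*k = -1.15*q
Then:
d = -31.36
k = -10.01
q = 1.39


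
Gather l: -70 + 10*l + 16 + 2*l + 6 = 12*l - 48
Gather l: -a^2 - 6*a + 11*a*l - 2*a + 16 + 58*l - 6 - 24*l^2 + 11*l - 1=-a^2 - 8*a - 24*l^2 + l*(11*a + 69) + 9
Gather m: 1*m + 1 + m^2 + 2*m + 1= m^2 + 3*m + 2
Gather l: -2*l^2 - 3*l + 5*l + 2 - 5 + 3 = -2*l^2 + 2*l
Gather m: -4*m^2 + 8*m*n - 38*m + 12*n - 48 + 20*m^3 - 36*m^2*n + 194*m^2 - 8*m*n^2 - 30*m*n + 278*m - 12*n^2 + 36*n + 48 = 20*m^3 + m^2*(190 - 36*n) + m*(-8*n^2 - 22*n + 240) - 12*n^2 + 48*n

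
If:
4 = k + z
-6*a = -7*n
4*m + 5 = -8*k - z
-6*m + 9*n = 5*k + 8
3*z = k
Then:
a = -77/27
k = 3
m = -15/2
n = -22/9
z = 1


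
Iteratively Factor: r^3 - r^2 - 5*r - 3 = (r + 1)*(r^2 - 2*r - 3) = (r + 1)^2*(r - 3)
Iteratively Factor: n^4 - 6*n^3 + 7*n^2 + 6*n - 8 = (n + 1)*(n^3 - 7*n^2 + 14*n - 8) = (n - 1)*(n + 1)*(n^2 - 6*n + 8) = (n - 4)*(n - 1)*(n + 1)*(n - 2)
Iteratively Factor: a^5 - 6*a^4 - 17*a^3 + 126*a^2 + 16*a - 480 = (a - 3)*(a^4 - 3*a^3 - 26*a^2 + 48*a + 160) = (a - 3)*(a + 2)*(a^3 - 5*a^2 - 16*a + 80) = (a - 4)*(a - 3)*(a + 2)*(a^2 - a - 20) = (a - 4)*(a - 3)*(a + 2)*(a + 4)*(a - 5)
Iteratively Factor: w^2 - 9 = (w - 3)*(w + 3)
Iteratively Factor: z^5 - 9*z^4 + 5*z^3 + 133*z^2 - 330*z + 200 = (z - 2)*(z^4 - 7*z^3 - 9*z^2 + 115*z - 100) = (z - 5)*(z - 2)*(z^3 - 2*z^2 - 19*z + 20) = (z - 5)*(z - 2)*(z + 4)*(z^2 - 6*z + 5) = (z - 5)^2*(z - 2)*(z + 4)*(z - 1)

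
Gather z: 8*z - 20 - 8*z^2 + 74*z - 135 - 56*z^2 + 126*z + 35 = -64*z^2 + 208*z - 120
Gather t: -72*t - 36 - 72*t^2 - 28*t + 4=-72*t^2 - 100*t - 32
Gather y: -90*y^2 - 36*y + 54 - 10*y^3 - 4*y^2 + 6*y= -10*y^3 - 94*y^2 - 30*y + 54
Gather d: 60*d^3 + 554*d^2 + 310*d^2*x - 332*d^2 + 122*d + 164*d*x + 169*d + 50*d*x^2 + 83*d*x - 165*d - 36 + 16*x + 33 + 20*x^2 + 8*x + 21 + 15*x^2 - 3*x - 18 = 60*d^3 + d^2*(310*x + 222) + d*(50*x^2 + 247*x + 126) + 35*x^2 + 21*x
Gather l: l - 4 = l - 4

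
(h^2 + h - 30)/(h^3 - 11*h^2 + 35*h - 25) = (h + 6)/(h^2 - 6*h + 5)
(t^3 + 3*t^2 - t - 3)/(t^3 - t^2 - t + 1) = (t + 3)/(t - 1)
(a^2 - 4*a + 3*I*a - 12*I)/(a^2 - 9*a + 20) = (a + 3*I)/(a - 5)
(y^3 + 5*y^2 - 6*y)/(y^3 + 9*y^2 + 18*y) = (y - 1)/(y + 3)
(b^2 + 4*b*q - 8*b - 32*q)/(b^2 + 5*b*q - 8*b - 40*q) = (b + 4*q)/(b + 5*q)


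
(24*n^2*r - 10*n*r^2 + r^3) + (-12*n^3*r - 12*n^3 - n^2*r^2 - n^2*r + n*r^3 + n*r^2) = -12*n^3*r - 12*n^3 - n^2*r^2 + 23*n^2*r + n*r^3 - 9*n*r^2 + r^3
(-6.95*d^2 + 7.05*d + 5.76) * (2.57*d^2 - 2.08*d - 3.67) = -17.8615*d^4 + 32.5745*d^3 + 25.6457*d^2 - 37.8543*d - 21.1392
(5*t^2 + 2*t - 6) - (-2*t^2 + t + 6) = 7*t^2 + t - 12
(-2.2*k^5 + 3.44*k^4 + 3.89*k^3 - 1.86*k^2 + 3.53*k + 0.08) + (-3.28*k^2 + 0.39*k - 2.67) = -2.2*k^5 + 3.44*k^4 + 3.89*k^3 - 5.14*k^2 + 3.92*k - 2.59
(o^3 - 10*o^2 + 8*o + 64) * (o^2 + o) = o^5 - 9*o^4 - 2*o^3 + 72*o^2 + 64*o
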